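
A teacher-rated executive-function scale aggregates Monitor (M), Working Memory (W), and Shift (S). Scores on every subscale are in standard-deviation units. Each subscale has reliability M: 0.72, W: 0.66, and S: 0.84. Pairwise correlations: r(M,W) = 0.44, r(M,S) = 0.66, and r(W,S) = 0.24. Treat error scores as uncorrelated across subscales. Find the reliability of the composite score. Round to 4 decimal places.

Var(M+W+S) = 3 + 2·[0.44 + 0.66 + 0.24] = 3 + 2.68 = 5.68.
Because errors are independent across components, Cov(Tᵢ,Tⱼ) = Cov(Xᵢ,Xⱼ); the off-diagonal part of the true-score variance is the same as above.
True-score variance = [0.72 + 0.66 + 0.84] + 2.68 = 2.22 + 2.68 = 4.9.
Reliability = 4.9 / 5.68 = 0.8627.

0.8627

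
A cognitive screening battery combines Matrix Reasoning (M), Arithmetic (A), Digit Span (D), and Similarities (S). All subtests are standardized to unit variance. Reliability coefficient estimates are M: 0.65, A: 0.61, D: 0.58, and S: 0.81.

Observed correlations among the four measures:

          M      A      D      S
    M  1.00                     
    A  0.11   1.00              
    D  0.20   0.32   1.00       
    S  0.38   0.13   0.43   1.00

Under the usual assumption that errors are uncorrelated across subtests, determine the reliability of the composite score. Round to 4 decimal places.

0.8109

Var(M+A+D+S) = 4 + 2·[0.11 + 0.20 + 0.38 + 0.32 + 0.13 + 0.43] = 4 + 3.14 = 7.14.
Because errors are independent across components, Cov(Tᵢ,Tⱼ) = Cov(Xᵢ,Xⱼ); the off-diagonal part of the true-score variance is the same as above.
True-score variance = [0.65 + 0.61 + 0.58 + 0.81] + 3.14 = 2.65 + 3.14 = 5.79.
Reliability = 5.79 / 7.14 = 0.8109.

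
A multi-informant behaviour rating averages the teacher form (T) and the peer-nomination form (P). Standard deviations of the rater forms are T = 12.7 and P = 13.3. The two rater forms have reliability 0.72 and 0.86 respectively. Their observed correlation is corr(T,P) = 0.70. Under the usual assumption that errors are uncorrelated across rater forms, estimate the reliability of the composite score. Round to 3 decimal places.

0.878

Var(T+P) = 12.7² + 13.3² + 2·[12.7·13.3·0.70] = 338.18 + 236.474 = 574.654.
With uncorrelated errors the cross-covariances are all true-score covariance, so they carry over unchanged; only the diagonal terms shrink to ρᵢσᵢ².
True-score variance = [12.7²·0.72 + 13.3²·0.86] + 236.474 = 268.254 + 236.474 = 504.728.
Reliability = 504.728 / 574.654 = 0.878.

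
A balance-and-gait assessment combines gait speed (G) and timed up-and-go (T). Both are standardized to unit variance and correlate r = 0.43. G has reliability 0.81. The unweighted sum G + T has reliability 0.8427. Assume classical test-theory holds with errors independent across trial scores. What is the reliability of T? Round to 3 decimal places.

Var(G+T) = 2 + 2·0.43 = 2.860.
True-score variance = ρ_G + ρ_T + 2·0.43, so 0.8427 = (0.81 + ρ_T + 0.86) / 2.860.
ρ_T = 0.8427·2.860 − 0.81 − 0.86 = 0.740.

0.740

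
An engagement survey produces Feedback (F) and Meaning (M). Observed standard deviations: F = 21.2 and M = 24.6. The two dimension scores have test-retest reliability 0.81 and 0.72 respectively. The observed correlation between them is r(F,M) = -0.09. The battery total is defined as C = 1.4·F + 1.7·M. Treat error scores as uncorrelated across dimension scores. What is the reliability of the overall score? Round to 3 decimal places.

0.727

Var(C) = 1.4²·21.2² + 1.7²·24.6² + 2·[2.38·21.2·24.6·(-0.09)] = 2629.81 − 223.419 = 2406.4.
Because errors are independent across components, Cov(Tᵢ,Tⱼ) = Cov(Xᵢ,Xⱼ); the off-diagonal part of the true-score variance is the same as above.
True-score variance = [1.4²·21.2²·0.81 + 1.7²·24.6²·0.72] − 223.419 = 1972.75 − 223.419 = 1749.33.
Reliability = 1749.33 / 2406.4 = 0.727.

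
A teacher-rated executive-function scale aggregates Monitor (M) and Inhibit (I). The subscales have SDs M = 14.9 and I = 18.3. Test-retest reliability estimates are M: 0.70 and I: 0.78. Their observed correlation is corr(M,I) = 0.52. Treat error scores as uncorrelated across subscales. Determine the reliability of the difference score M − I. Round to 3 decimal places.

Var(M−I) = 14.9² + 18.3² − 2·14.9·18.3·0.52 = 556.9 − 283.577 = 273.323.
With uncorrelated errors the cross-covariances are all true-score covariance, so they carry over unchanged; only the diagonal terms shrink to ρᵢσᵢ².
True-score variance = [14.9²·0.70 + 18.3²·0.78] − 283.577 = 416.621 − 283.577 = 133.044.
Reliability = 133.044 / 273.323 = 0.487.

0.487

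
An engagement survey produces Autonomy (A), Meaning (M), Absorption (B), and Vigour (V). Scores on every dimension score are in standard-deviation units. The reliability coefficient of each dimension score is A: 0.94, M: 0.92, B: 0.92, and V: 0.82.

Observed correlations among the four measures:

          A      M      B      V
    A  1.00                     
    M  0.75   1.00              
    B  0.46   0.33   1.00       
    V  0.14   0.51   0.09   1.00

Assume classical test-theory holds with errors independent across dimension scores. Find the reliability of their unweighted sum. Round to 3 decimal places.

0.953

Var(A+M+B+V) = 4 + 2·[0.75 + 0.46 + 0.14 + 0.33 + 0.51 + 0.09] = 4 + 4.56 = 8.56.
With uncorrelated errors the cross-covariances are all true-score covariance, so they carry over unchanged; only the diagonal terms shrink to ρᵢσᵢ².
True-score variance = [0.94 + 0.92 + 0.92 + 0.82] + 4.56 = 3.6 + 4.56 = 8.16.
Reliability = 8.16 / 8.56 = 0.953.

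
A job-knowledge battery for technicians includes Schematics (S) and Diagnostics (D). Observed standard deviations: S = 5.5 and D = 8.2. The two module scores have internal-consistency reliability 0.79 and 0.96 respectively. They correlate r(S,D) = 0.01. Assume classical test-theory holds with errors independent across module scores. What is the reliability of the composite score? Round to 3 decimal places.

Var(S+D) = 5.5² + 8.2² + 2·[5.5·8.2·0.01] = 97.49 + 0.902 = 98.392.
Because errors are independent across components, Cov(Tᵢ,Tⱼ) = Cov(Xᵢ,Xⱼ); the off-diagonal part of the true-score variance is the same as above.
True-score variance = [5.5²·0.79 + 8.2²·0.96] + 0.902 = 88.4479 + 0.902 = 89.3499.
Reliability = 89.3499 / 98.392 = 0.908.

0.908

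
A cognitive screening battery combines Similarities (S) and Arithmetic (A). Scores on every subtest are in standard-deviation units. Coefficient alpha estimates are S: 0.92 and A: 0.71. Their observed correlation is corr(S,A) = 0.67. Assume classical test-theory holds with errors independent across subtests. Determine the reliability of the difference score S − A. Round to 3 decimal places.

0.439

Var(S−A) = 1 + 1 − 2·0.67 = 2 − 1.34 = 0.66.
Under uncorrelated errors the observed covariances equal the true-score covariances, so only the own-variance terms attenuate.
True-score variance = [0.92 + 0.71] − 1.34 = 1.63 − 1.34 = 0.29.
Reliability = 0.29 / 0.66 = 0.439.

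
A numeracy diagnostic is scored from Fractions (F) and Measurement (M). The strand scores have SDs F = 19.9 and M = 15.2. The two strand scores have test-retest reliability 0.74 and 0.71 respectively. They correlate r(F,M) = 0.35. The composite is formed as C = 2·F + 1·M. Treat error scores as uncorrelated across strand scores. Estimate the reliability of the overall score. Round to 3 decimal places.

Var(C) = 2²·19.9² + 15.2² + 2·[2·19.9·15.2·0.35] = 1815.08 + 423.472 = 2238.55.
Under uncorrelated errors the observed covariances equal the true-score covariances, so only the own-variance terms attenuate.
True-score variance = [2²·19.9²·0.74 + 15.2²·0.71] + 423.472 = 1336.23 + 423.472 = 1759.7.
Reliability = 1759.7 / 2238.55 = 0.786.

0.786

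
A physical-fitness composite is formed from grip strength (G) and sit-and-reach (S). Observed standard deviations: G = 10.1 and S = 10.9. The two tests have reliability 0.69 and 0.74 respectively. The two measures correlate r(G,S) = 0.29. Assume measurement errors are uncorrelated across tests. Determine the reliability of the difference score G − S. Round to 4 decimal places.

Var(G−S) = 10.1² + 10.9² − 2·10.1·10.9·0.29 = 220.82 − 63.8522 = 156.968.
With uncorrelated errors the cross-covariances are all true-score covariance, so they carry over unchanged; only the diagonal terms shrink to ρᵢσᵢ².
True-score variance = [10.1²·0.69 + 10.9²·0.74] − 63.8522 = 158.306 − 63.8522 = 94.4541.
Reliability = 94.4541 / 156.968 = 0.6017.

0.6017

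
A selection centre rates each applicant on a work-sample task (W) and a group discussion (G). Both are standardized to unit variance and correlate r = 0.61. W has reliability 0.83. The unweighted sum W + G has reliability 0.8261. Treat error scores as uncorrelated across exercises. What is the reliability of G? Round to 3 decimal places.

0.610

Var(W+G) = 2 + 2·0.61 = 3.220.
True-score variance = ρ_W + ρ_G + 2·0.61, so 0.8261 = (0.83 + ρ_G + 1.22) / 3.220.
ρ_G = 0.8261·3.220 − 0.83 − 1.22 = 0.610.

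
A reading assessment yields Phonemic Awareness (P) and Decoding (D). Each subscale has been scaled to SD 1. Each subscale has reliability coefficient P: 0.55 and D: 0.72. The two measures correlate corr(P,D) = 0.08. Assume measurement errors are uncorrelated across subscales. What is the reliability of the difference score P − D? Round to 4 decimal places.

0.6033

Var(P−D) = 1 + 1 − 2·0.08 = 2 − 0.16 = 1.84.
Under uncorrelated errors the observed covariances equal the true-score covariances, so only the own-variance terms attenuate.
True-score variance = [0.55 + 0.72] − 0.16 = 1.27 − 0.16 = 1.11.
Reliability = 1.11 / 1.84 = 0.6033.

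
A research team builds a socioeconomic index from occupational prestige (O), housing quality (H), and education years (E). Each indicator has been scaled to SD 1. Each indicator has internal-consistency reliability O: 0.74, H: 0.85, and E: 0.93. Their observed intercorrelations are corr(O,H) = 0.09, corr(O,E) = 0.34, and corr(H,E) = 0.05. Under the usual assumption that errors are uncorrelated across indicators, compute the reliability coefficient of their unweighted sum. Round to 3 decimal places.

0.879

Var(O+H+E) = 3 + 2·[0.09 + 0.34 + 0.05] = 3 + 0.96 = 3.96.
Under uncorrelated errors the observed covariances equal the true-score covariances, so only the own-variance terms attenuate.
True-score variance = [0.74 + 0.85 + 0.93] + 0.96 = 2.52 + 0.96 = 3.48.
Reliability = 3.48 / 3.96 = 0.879.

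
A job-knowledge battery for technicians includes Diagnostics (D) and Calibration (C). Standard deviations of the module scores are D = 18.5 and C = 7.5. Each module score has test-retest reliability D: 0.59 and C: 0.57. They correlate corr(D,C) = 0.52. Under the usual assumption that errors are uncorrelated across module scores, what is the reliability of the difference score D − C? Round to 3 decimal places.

0.353

Var(D−C) = 18.5² + 7.5² − 2·18.5·7.5·0.52 = 398.5 − 144.3 = 254.2.
Because errors are independent across components, Cov(Tᵢ,Tⱼ) = Cov(Xᵢ,Xⱼ); the off-diagonal part of the true-score variance is the same as above.
True-score variance = [18.5²·0.59 + 7.5²·0.57] − 144.3 = 233.99 − 144.3 = 89.69.
Reliability = 89.69 / 254.2 = 0.353.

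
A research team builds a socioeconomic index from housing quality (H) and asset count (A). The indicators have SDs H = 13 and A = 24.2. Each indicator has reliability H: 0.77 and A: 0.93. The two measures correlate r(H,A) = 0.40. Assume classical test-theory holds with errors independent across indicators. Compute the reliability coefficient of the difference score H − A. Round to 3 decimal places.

Var(H−A) = 13² + 24.2² − 2·13·24.2·0.40 = 754.64 − 251.68 = 502.96.
With uncorrelated errors the cross-covariances are all true-score covariance, so they carry over unchanged; only the diagonal terms shrink to ρᵢσᵢ².
True-score variance = [13²·0.77 + 24.2²·0.93] − 251.68 = 674.775 − 251.68 = 423.095.
Reliability = 423.095 / 502.96 = 0.841.

0.841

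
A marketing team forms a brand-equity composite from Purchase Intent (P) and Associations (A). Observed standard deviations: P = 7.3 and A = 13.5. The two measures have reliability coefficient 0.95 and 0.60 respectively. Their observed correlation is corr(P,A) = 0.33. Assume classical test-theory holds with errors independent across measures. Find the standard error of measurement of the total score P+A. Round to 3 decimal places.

Var(total) = 235.54 + 65.043 = 300.583.
True-score variance = 159.975 + 65.043 = 225.018, so reliability = 0.7486.
Error variance = 300.583 − 225.018 = 75.5645; SEM = √75.5645 = 8.693.

8.693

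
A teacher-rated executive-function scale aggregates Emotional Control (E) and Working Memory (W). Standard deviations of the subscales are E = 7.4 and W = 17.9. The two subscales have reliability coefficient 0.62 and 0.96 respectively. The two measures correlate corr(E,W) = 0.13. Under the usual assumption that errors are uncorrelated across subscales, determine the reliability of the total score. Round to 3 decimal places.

0.918

Var(E+W) = 7.4² + 17.9² + 2·[7.4·17.9·0.13] = 375.17 + 34.4396 = 409.61.
With uncorrelated errors the cross-covariances are all true-score covariance, so they carry over unchanged; only the diagonal terms shrink to ρᵢσᵢ².
True-score variance = [7.4²·0.62 + 17.9²·0.96] + 34.4396 = 341.545 + 34.4396 = 375.984.
Reliability = 375.984 / 409.61 = 0.918.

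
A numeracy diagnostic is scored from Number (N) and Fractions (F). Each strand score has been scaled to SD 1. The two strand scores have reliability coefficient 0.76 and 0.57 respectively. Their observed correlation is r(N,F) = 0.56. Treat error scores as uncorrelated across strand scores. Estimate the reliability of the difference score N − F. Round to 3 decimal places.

Var(N−F) = 1 + 1 − 2·0.56 = 2 − 1.12 = 0.88.
Under uncorrelated errors the observed covariances equal the true-score covariances, so only the own-variance terms attenuate.
True-score variance = [0.76 + 0.57] − 1.12 = 1.33 − 1.12 = 0.21.
Reliability = 0.21 / 0.88 = 0.239.

0.239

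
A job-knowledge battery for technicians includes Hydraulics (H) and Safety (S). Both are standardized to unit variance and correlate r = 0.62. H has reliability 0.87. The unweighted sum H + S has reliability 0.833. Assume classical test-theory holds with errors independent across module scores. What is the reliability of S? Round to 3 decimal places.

0.589

Var(H+S) = 2 + 2·0.62 = 3.240.
True-score variance = ρ_H + ρ_S + 2·0.62, so 0.833 = (0.87 + ρ_S + 1.24) / 3.240.
ρ_S = 0.833·3.240 − 0.87 − 1.24 = 0.589.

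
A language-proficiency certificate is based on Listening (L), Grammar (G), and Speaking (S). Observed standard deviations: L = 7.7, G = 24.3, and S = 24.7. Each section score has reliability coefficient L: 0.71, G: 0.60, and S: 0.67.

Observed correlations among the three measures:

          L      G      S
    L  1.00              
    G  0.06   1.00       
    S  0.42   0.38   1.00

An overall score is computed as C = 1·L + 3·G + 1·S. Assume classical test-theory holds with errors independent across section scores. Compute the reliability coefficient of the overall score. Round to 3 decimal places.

0.691

Var(C) = 7.7² + 3²·24.3² + 24.7² + 2·[3·7.7·24.3·0.06 + 7.7·24.7·0.42 + 3·24.3·24.7·0.38] = 5983.79 + 1595.6 = 7579.39.
With uncorrelated errors the cross-covariances are all true-score covariance, so they carry over unchanged; only the diagonal terms shrink to ρᵢσᵢ².
True-score variance = [7.7²·0.71 + 3²·24.3²·0.60 + 24.7²·0.67] + 1595.6 = 3639.5 + 1595.6 = 5235.1.
Reliability = 5235.1 / 7579.39 = 0.691.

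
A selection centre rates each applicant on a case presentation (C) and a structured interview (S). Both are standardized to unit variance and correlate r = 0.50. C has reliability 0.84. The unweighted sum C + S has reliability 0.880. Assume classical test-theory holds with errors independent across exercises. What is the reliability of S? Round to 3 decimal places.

Var(C+S) = 2 + 2·0.50 = 3.000.
True-score variance = ρ_C + ρ_S + 2·0.50, so 0.880 = (0.84 + ρ_S + 1.00) / 3.000.
ρ_S = 0.880·3.000 − 0.84 − 1.00 = 0.800.

0.800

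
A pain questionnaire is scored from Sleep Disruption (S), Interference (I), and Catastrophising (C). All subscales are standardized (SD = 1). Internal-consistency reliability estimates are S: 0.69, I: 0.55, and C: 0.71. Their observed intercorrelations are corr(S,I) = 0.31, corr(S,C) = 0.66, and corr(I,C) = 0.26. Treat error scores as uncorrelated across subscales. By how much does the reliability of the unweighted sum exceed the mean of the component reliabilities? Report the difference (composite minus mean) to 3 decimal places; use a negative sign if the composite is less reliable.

Var(sum) = 3 + 2.46 = 5.46; true-score variance = 1.95 + 2.46 = 4.41; composite reliability = 0.8077.
Mean component reliability = 0.6500.
Difference = 0.8077 − 0.6500 = 0.158.

0.158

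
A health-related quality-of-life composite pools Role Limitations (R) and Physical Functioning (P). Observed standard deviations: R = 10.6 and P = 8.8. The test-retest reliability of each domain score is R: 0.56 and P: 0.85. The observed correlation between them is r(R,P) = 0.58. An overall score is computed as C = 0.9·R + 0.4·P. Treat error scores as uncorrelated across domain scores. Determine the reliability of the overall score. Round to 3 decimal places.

0.706

Var(C) = 0.9²·10.6² + 0.4²·8.8² + 2·[0.36·10.6·8.8·0.58] = 103.402 + 38.9537 = 142.356.
Under uncorrelated errors the observed covariances equal the true-score covariances, so only the own-variance terms attenuate.
True-score variance = [0.9²·10.6²·0.56 + 0.4²·8.8²·0.85] + 38.9537 = 61.4983 + 38.9537 = 100.452.
Reliability = 100.452 / 142.356 = 0.706.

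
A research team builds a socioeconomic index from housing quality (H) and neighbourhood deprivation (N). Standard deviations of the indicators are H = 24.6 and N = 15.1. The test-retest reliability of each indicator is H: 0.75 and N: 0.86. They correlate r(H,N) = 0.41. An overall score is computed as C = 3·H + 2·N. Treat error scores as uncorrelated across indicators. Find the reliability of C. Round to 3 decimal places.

Var(C) = 3²·24.6² + 2²·15.1² + 2·[6·24.6·15.1·0.41] = 6358.48 + 1827.58 = 8186.06.
Because errors are independent across components, Cov(Tᵢ,Tⱼ) = Cov(Xᵢ,Xⱼ); the off-diagonal part of the true-score variance is the same as above.
True-score variance = [3²·24.6²·0.75 + 2²·15.1²·0.86] + 1827.58 = 4869.18 + 1827.58 = 6696.77.
Reliability = 6696.77 / 8186.06 = 0.818.

0.818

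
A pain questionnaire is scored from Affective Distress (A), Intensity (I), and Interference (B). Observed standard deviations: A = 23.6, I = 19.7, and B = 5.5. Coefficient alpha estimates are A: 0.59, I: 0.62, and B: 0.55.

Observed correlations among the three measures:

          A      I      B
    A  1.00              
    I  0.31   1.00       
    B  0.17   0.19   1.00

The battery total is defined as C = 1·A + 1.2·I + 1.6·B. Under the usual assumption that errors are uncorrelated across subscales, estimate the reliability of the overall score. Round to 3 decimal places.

0.718

Var(C) = 23.6² + 1.2²·19.7² + 1.6²·5.5² + 2·[1.2·23.6·19.7·0.31 + 1.6·23.6·5.5·0.17 + 1.92·19.7·5.5·0.19] = 1193.25 + 495.564 = 1688.81.
Because errors are independent across components, Cov(Tᵢ,Tⱼ) = Cov(Xᵢ,Xⱼ); the off-diagonal part of the true-score variance is the same as above.
True-score variance = [23.6²·0.59 + 1.2²·19.7²·0.62 + 1.6²·5.5²·0.55] + 495.564 = 717.685 + 495.564 = 1213.25.
Reliability = 1213.25 / 1688.81 = 0.718.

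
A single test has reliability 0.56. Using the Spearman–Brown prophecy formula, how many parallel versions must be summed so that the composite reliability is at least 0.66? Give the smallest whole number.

k ≥ ρ*(1−ρ₁)/(ρ₁(1−ρ*)) = 0.66·0.44 / (0.56·0.34) = 1.525.
Smallest integer k = 2.

2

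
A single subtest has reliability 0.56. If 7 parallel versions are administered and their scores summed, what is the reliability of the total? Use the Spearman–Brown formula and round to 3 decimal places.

ρ_k = kρ / (1 + (k−1)ρ) = 7·0.56 / (1 + 6·0.56) = 3.920 / 4.360 = 0.899.

0.899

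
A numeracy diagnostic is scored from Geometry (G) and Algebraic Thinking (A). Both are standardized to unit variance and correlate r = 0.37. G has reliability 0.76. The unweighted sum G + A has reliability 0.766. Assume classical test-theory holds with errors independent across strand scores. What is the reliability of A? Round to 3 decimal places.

0.599

Var(G+A) = 2 + 2·0.37 = 2.740.
True-score variance = ρ_G + ρ_A + 2·0.37, so 0.766 = (0.76 + ρ_A + 0.74) / 2.740.
ρ_A = 0.766·2.740 − 0.76 − 0.74 = 0.599.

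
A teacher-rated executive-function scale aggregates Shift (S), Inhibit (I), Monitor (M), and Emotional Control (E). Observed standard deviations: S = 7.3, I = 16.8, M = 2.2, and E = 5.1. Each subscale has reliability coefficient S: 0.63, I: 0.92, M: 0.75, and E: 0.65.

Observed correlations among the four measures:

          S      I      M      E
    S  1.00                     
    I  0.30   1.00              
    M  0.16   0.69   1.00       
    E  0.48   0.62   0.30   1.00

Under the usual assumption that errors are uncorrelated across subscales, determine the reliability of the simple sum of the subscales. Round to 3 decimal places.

Var(S+I+M+E) = 7.3² + 16.8² + 2.2² + 5.1² + 2·[7.3·16.8·0.30 + 7.3·2.2·0.16 + 7.3·5.1·0.48 + 16.8·2.2·0.69 + 16.8·5.1·0.62 + 2.2·5.1·0.30] = 366.38 + 278.444 = 644.824.
With uncorrelated errors the cross-covariances are all true-score covariance, so they carry over unchanged; only the diagonal terms shrink to ρᵢσᵢ².
True-score variance = [7.3²·0.63 + 16.8²·0.92 + 2.2²·0.75 + 5.1²·0.65] + 278.444 = 313.77 + 278.444 = 592.214.
Reliability = 592.214 / 644.824 = 0.918.

0.918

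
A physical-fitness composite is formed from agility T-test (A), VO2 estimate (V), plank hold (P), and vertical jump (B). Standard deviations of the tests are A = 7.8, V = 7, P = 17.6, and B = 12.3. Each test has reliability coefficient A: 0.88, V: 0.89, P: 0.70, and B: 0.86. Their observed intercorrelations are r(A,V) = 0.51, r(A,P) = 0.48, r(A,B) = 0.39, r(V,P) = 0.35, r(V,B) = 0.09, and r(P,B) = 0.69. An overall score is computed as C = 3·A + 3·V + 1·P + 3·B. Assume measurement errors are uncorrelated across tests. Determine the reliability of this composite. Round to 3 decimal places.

Var(C) = 3²·7.8² + 3²·7² + 17.6² + 3²·12.3² + 2·[9·7.8·7·0.51 + 3·7.8·17.6·0.48 + 9·7.8·12.3·0.39 + 3·7·17.6·0.35 + 9·7·12.3·0.09 + 3·17.6·12.3·0.69] = 2659.93 + 2864.52 = 5524.45.
Under uncorrelated errors the observed covariances equal the true-score covariances, so only the own-variance terms attenuate.
True-score variance = [3²·7.8²·0.88 + 3²·7²·0.89 + 17.6²·0.70 + 3²·12.3²·0.86] + 2864.52 = 2262.16 + 2864.52 = 5126.68.
Reliability = 5126.68 / 5524.45 = 0.928.

0.928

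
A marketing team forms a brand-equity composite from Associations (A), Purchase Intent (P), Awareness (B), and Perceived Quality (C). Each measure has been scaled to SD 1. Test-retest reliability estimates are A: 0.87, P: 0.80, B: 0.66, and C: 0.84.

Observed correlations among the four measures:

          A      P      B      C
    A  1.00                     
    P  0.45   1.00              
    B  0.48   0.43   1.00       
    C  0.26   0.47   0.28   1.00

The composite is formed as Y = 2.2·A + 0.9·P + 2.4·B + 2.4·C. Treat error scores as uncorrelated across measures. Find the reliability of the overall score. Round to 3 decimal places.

Var(Y) = 2.2² + 0.9² + 2.4² + 2.4² + 2·[1.98·0.45 + 5.28·0.48 + 5.28·0.26 + 2.16·0.43 + 2.16·0.47 + 5.76·0.28] = 17.17 + 16.71 = 33.88.
Because errors are independent across components, Cov(Tᵢ,Tⱼ) = Cov(Xᵢ,Xⱼ); the off-diagonal part of the true-score variance is the same as above.
True-score variance = [2.2²·0.87 + 0.9²·0.80 + 2.4²·0.66 + 2.4²·0.84] + 16.71 = 13.4988 + 16.71 = 30.2088.
Reliability = 30.2088 / 33.88 = 0.892.

0.892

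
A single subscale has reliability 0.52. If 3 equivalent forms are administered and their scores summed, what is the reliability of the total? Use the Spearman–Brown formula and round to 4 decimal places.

ρ_k = kρ / (1 + (k−1)ρ) = 3·0.52 / (1 + 2·0.52) = 1.560 / 2.040 = 0.7647.

0.7647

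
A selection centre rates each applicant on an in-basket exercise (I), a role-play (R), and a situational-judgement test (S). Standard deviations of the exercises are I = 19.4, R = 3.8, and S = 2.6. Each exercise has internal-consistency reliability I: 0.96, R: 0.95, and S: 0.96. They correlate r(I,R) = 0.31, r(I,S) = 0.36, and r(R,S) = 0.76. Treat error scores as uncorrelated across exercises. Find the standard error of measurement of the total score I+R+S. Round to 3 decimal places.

4.006

Var(total) = 397.56 + 97.0408 = 494.601.
True-score variance = 381.513 + 97.0408 = 478.554, so reliability = 0.9676.
Error variance = 494.601 − 478.554 = 16.0468; SEM = √16.0468 = 4.006.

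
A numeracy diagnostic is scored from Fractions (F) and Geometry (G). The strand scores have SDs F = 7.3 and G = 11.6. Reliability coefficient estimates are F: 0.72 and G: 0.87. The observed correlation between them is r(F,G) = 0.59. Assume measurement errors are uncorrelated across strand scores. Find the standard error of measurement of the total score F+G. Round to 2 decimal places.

Var(total) = 187.85 + 99.9224 = 287.772.
True-score variance = 155.436 + 99.9224 = 255.358, so reliability = 0.8874.
Error variance = 287.772 − 255.358 = 32.414; SEM = √32.414 = 5.69.

5.69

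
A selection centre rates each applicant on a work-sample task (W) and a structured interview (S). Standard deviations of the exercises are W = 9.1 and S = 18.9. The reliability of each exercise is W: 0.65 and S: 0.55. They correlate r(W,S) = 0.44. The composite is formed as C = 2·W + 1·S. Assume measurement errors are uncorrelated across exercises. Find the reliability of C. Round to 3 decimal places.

Var(C) = 2²·9.1² + 18.9² + 2·[2·9.1·18.9·0.44] = 688.45 + 302.702 = 991.152.
Because errors are independent across components, Cov(Tᵢ,Tⱼ) = Cov(Xᵢ,Xⱼ); the off-diagonal part of the true-score variance is the same as above.
True-score variance = [2²·9.1²·0.65 + 18.9²·0.55] + 302.702 = 411.771 + 302.702 = 714.474.
Reliability = 714.474 / 991.152 = 0.721.

0.721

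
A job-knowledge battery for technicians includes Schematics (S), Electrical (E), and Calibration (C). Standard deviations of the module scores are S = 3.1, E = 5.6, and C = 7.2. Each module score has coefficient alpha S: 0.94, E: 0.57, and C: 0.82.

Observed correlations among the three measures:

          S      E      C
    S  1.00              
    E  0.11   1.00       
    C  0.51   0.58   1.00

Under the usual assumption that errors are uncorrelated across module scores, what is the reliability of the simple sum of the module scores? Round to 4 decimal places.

0.8592

Var(S+E+C) = 3.1² + 5.6² + 7.2² + 2·[3.1·5.6·0.11 + 3.1·7.2·0.51 + 5.6·7.2·0.58] = 92.81 + 73.3568 = 166.167.
Under uncorrelated errors the observed covariances equal the true-score covariances, so only the own-variance terms attenuate.
True-score variance = [3.1²·0.94 + 5.6²·0.57 + 7.2²·0.82] + 73.3568 = 69.4174 + 73.3568 = 142.774.
Reliability = 142.774 / 166.167 = 0.8592.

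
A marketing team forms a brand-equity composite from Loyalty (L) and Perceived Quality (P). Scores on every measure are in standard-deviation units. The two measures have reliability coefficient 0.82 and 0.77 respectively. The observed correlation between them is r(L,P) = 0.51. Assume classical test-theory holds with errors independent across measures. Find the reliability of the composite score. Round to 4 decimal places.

0.8642

Var(L+P) = 2 + 2·[0.51] = 2 + 1.02 = 3.02.
Under uncorrelated errors the observed covariances equal the true-score covariances, so only the own-variance terms attenuate.
True-score variance = [0.82 + 0.77] + 1.02 = 1.59 + 1.02 = 2.61.
Reliability = 2.61 / 3.02 = 0.8642.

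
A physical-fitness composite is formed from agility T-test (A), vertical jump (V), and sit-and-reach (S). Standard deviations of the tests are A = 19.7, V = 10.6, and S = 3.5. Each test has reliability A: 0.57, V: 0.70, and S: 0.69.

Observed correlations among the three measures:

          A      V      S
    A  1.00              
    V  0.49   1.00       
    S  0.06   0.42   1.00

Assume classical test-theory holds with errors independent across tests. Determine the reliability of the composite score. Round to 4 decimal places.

Var(A+V+S) = 19.7² + 10.6² + 3.5² + 2·[19.7·10.6·0.49 + 19.7·3.5·0.06 + 10.6·3.5·0.42] = 512.7 + 244.082 = 756.782.
Because errors are independent across components, Cov(Tᵢ,Tⱼ) = Cov(Xᵢ,Xⱼ); the off-diagonal part of the true-score variance is the same as above.
True-score variance = [19.7²·0.57 + 10.6²·0.70 + 3.5²·0.69] + 244.082 = 308.316 + 244.082 = 552.397.
Reliability = 552.397 / 756.782 = 0.7299.

0.7299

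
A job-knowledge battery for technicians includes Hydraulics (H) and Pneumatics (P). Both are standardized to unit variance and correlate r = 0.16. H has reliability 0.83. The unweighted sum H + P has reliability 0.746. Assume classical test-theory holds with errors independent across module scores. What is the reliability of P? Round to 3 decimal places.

0.581

Var(H+P) = 2 + 2·0.16 = 2.320.
True-score variance = ρ_H + ρ_P + 2·0.16, so 0.746 = (0.83 + ρ_P + 0.32) / 2.320.
ρ_P = 0.746·2.320 − 0.83 − 0.32 = 0.581.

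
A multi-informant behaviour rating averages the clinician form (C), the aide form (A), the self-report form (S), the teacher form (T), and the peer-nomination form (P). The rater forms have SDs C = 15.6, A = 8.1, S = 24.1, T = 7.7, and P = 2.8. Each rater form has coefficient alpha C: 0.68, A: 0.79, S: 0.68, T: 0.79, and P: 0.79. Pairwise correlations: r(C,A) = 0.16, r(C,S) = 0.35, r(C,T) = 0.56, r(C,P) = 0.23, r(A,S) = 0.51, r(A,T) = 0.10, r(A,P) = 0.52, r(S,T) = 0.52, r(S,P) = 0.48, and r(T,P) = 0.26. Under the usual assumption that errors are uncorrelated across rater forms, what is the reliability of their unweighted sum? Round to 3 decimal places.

Var(C+A+S+T+P) = 15.6² + 8.1² + 24.1² + 7.7² + 2.8² + 2·[15.6·8.1·0.16 + 15.6·24.1·0.35 + 15.6·7.7·0.56 + 15.6·2.8·0.23 + 8.1·24.1·0.51 + 8.1·7.7·0.10 + 8.1·2.8·0.52 + 24.1·7.7·0.52 + 24.1·2.8·0.48 + 7.7·2.8·0.26] = 956.91 + 962.395 = 1919.3.
With uncorrelated errors the cross-covariances are all true-score covariance, so they carry over unchanged; only the diagonal terms shrink to ρᵢσᵢ².
True-score variance = [15.6²·0.68 + 8.1²·0.79 + 24.1²·0.68 + 7.7²·0.79 + 2.8²·0.79] + 962.395 = 665.3 + 962.395 = 1627.69.
Reliability = 1627.69 / 1919.3 = 0.848.

0.848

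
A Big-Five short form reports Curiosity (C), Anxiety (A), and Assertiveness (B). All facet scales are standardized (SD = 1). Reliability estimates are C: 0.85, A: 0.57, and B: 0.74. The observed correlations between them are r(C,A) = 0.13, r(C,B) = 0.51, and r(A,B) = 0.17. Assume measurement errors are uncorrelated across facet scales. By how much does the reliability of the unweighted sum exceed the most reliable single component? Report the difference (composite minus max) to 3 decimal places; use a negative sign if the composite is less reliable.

Var(sum) = 3 + 1.62 = 4.62; true-score variance = 2.16 + 1.62 = 3.78; composite reliability = 0.8182.
Max component reliability = 0.8500.
Difference = 0.8182 − 0.8500 = -0.032.

-0.032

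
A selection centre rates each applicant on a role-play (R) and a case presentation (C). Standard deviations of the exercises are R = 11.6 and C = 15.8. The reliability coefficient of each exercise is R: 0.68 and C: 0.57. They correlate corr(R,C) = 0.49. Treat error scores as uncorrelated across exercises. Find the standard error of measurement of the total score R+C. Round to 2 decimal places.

12.26

Var(total) = 384.2 + 179.614 = 563.814.
True-score variance = 233.796 + 179.614 = 413.41, so reliability = 0.7332.
Error variance = 563.814 − 413.41 = 150.404; SEM = √150.404 = 12.26.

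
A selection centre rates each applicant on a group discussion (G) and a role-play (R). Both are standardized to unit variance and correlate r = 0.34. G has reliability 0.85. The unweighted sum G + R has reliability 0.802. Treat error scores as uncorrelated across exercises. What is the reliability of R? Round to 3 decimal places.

0.619

Var(G+R) = 2 + 2·0.34 = 2.680.
True-score variance = ρ_G + ρ_R + 2·0.34, so 0.802 = (0.85 + ρ_R + 0.68) / 2.680.
ρ_R = 0.802·2.680 − 0.85 − 0.68 = 0.619.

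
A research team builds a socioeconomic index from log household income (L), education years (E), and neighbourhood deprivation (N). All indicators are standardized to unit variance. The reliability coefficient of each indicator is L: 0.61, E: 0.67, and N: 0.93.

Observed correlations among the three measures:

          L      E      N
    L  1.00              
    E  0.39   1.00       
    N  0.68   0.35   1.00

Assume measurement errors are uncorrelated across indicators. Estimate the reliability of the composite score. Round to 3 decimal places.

0.865

Var(L+E+N) = 3 + 2·[0.39 + 0.68 + 0.35] = 3 + 2.84 = 5.84.
Under uncorrelated errors the observed covariances equal the true-score covariances, so only the own-variance terms attenuate.
True-score variance = [0.61 + 0.67 + 0.93] + 2.84 = 2.21 + 2.84 = 5.05.
Reliability = 5.05 / 5.84 = 0.865.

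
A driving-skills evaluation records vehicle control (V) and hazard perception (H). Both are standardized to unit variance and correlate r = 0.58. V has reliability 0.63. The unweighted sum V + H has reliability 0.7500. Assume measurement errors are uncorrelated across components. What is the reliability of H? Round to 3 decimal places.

Var(V+H) = 2 + 2·0.58 = 3.160.
True-score variance = ρ_V + ρ_H + 2·0.58, so 0.7500 = (0.63 + ρ_H + 1.16) / 3.160.
ρ_H = 0.7500·3.160 − 0.63 − 1.16 = 0.580.

0.580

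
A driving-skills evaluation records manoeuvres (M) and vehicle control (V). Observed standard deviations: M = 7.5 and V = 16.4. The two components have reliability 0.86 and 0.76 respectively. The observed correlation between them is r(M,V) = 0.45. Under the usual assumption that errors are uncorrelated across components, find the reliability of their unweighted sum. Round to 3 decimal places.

Var(M+V) = 7.5² + 16.4² + 2·[7.5·16.4·0.45] = 325.21 + 110.7 = 435.91.
With uncorrelated errors the cross-covariances are all true-score covariance, so they carry over unchanged; only the diagonal terms shrink to ρᵢσᵢ².
True-score variance = [7.5²·0.86 + 16.4²·0.76] + 110.7 = 252.785 + 110.7 = 363.485.
Reliability = 363.485 / 435.91 = 0.834.

0.834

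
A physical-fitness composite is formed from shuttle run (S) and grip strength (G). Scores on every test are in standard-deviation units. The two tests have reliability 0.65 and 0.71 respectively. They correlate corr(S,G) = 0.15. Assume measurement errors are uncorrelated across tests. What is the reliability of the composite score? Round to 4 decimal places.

0.7217

Var(S+G) = 2 + 2·[0.15] = 2 + 0.3 = 2.3.
Under uncorrelated errors the observed covariances equal the true-score covariances, so only the own-variance terms attenuate.
True-score variance = [0.65 + 0.71] + 0.3 = 1.36 + 0.3 = 1.66.
Reliability = 1.66 / 2.3 = 0.7217.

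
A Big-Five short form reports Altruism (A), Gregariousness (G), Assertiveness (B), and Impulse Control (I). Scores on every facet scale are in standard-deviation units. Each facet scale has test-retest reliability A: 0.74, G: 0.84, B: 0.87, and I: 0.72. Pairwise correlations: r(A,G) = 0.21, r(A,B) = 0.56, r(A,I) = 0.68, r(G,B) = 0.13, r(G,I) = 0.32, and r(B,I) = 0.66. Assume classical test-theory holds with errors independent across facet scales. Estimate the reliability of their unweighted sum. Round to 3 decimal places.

0.909

Var(A+G+B+I) = 4 + 2·[0.21 + 0.56 + 0.68 + 0.13 + 0.32 + 0.66] = 4 + 5.12 = 9.12.
Under uncorrelated errors the observed covariances equal the true-score covariances, so only the own-variance terms attenuate.
True-score variance = [0.74 + 0.84 + 0.87 + 0.72] + 5.12 = 3.17 + 5.12 = 8.29.
Reliability = 8.29 / 9.12 = 0.909.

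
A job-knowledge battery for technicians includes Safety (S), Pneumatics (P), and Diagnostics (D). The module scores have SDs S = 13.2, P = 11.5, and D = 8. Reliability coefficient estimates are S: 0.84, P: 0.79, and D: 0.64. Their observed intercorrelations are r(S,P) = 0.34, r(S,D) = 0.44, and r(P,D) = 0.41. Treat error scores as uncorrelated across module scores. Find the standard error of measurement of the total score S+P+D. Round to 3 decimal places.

Var(total) = 370.49 + 271.592 = 642.082.
True-score variance = 291.799 + 271.592 = 563.391, so reliability = 0.8774.
Error variance = 642.082 − 563.391 = 78.6909; SEM = √78.6909 = 8.871.

8.871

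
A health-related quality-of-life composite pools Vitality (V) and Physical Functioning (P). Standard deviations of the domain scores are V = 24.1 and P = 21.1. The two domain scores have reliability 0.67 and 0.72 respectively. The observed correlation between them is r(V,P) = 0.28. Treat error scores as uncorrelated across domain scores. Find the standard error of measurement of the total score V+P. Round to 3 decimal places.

Var(total) = 1026.02 + 284.766 = 1310.79.
True-score variance = 709.694 + 284.766 = 994.46, so reliability = 0.7587.
Error variance = 1310.79 − 994.46 = 316.326; SEM = √316.326 = 17.786.

17.786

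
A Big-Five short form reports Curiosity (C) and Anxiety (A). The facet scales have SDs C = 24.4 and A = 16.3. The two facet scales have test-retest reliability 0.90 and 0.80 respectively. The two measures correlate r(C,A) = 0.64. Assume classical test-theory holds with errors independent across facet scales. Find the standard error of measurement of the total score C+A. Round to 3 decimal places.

Var(total) = 861.05 + 509.082 = 1370.13.
True-score variance = 748.376 + 509.082 = 1257.46, so reliability = 0.9178.
Error variance = 1370.13 − 1257.46 = 112.674; SEM = √112.674 = 10.615.

10.615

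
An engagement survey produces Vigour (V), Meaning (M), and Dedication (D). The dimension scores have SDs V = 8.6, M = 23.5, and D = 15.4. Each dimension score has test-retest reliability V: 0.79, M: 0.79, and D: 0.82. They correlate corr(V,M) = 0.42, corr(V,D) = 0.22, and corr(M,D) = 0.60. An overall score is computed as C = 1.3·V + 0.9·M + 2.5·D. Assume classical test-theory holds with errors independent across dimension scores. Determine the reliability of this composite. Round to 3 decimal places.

0.887

Var(C) = 1.3²·8.6² + 0.9²·23.5² + 2.5²·15.4² + 2·[1.17·8.6·23.5·0.42 + 3.25·8.6·15.4·0.22 + 2.25·23.5·15.4·0.60] = 2054.56 + 1365.14 = 3419.71.
With uncorrelated errors the cross-covariances are all true-score covariance, so they carry over unchanged; only the diagonal terms shrink to ρᵢσᵢ².
True-score variance = [1.3²·8.6²·0.79 + 0.9²·23.5²·0.79 + 2.5²·15.4²·0.82] + 1365.14 = 1667.57 + 1365.14 = 3032.72.
Reliability = 3032.72 / 3419.71 = 0.887.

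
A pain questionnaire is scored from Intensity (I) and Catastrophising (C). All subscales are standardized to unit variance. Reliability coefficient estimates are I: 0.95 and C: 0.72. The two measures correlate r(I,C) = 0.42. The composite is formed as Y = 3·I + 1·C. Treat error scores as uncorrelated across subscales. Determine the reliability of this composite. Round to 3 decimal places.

0.942

Var(Y) = 3² + 1 + 2·[3·0.42] = 10 + 2.52 = 12.52.
Under uncorrelated errors the observed covariances equal the true-score covariances, so only the own-variance terms attenuate.
True-score variance = [3²·0.95 + 0.72] + 2.52 = 9.27 + 2.52 = 11.79.
Reliability = 11.79 / 12.52 = 0.942.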